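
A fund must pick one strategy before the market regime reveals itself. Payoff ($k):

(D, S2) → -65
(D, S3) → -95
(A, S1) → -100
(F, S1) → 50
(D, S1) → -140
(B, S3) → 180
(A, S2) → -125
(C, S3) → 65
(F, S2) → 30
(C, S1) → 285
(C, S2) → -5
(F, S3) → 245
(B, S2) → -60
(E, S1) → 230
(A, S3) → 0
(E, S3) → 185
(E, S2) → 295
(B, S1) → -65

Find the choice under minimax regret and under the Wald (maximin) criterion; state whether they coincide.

Column bests: S1=285, S2=295, S3=245.
A regrets: 385, 420, 245 → max 420
B regrets: 350, 355, 65 → max 355
C regrets: 0, 300, 180 → max 300
D regrets: 425, 360, 340 → max 425
E regrets: 55, 0, 60 → max 60
F regrets: 235, 265, 0 → max 265
Smallest max regret = 60 → E.
Row minima: A=-125, B=-65, C=-5, D=-140, E=185, F=30
Best worst-case = 185 → E.

minimax regret → E; maximin → E (agree)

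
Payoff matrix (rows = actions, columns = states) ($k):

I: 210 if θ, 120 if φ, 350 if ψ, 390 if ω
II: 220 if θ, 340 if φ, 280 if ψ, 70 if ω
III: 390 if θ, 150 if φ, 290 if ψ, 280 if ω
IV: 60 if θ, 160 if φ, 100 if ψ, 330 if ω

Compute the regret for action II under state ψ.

Best payoff under ψ is 350.
Regret = 350 − 280 = 70.

70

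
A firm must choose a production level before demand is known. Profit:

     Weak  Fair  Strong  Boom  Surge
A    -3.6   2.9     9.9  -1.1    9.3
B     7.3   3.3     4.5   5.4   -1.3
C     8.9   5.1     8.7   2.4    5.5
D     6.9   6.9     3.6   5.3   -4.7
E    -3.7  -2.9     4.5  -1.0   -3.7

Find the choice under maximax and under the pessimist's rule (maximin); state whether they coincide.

Row maxima: A=9.9, B=7.3, C=8.9, D=6.9, E=4.5
Best best-case = 9.9 → A.
Row minima: A=-3.6, B=-1.3, C=2.4, D=-4.7, E=-3.7
Best worst-case = 2.4 → C.

maximax → A; maximin → C (disagree)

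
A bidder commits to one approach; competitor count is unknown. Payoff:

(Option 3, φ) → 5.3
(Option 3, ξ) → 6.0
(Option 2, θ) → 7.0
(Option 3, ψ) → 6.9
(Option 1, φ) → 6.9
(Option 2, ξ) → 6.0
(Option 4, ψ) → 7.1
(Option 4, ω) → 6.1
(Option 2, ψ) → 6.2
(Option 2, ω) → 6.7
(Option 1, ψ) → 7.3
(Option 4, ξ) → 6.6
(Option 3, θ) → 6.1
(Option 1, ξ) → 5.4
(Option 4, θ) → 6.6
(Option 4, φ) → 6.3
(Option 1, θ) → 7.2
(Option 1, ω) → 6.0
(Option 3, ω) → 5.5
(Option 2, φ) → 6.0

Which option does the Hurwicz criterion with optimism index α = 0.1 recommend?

Option 1: 0.1·7.3 + 0.9·5.4 = 5.59
Option 2: 0.1·7.0 + 0.9·6.0 = 6.1
Option 3: 0.1·6.9 + 0.9·5.3 = 5.46
Option 4: 0.1·7.1 + 0.9·6.1 = 6.2
Highest Hurwicz score = 6.2 → Option 4.

Option 4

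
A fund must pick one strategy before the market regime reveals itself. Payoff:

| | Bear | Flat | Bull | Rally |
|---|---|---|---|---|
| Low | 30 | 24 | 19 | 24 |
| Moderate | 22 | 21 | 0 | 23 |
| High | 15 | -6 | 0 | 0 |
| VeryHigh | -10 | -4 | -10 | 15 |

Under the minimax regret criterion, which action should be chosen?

Column bests: Bear=30, Flat=24, Bull=19, Rally=24.
Low regrets: 0, 0, 0, 0 → max 0
Moderate regrets: 8, 3, 19, 1 → max 19
High regrets: 15, 30, 19, 24 → max 30
VeryHigh regrets: 40, 28, 29, 9 → max 40
Smallest max regret = 0 → Low.

Low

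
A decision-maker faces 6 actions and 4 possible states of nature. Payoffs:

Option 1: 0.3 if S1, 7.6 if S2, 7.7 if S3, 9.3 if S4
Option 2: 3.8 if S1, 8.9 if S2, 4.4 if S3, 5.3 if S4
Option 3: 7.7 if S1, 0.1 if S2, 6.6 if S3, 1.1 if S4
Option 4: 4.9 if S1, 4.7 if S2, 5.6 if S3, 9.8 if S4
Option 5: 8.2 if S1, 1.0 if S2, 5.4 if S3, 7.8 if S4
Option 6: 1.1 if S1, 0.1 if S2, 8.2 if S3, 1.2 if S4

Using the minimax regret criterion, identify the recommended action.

Option 4

Column bests: S1=8.2, S2=8.9, S3=8.2, S4=9.8.
Option 1 regrets: 7.9, 1.3, 0.5, 0.5 → max 7.9
Option 2 regrets: 4.4, 0.0, 3.8, 4.5 → max 4.5
Option 3 regrets: 0.5, 8.8, 1.6, 8.7 → max 8.8
Option 4 regrets: 3.3, 4.2, 2.6, 0.0 → max 4.2
Option 5 regrets: 0.0, 7.9, 2.8, 2.0 → max 7.9
Option 6 regrets: 7.1, 8.8, 0.0, 8.6 → max 8.8
Smallest max regret = 4.2 → Option 4.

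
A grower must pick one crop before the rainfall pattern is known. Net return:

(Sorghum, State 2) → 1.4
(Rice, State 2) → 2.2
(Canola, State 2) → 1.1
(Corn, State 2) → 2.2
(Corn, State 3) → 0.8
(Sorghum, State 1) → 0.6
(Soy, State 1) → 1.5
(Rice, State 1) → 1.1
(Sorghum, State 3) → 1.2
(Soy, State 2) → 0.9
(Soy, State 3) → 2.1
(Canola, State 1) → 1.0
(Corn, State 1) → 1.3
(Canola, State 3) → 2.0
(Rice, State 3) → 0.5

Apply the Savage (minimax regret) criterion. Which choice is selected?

Sorghum

Column bests: State 1=1.5, State 2=2.2, State 3=2.1.
Canola regrets: 0.5, 1.1, 0.1 → max 1.1
Sorghum regrets: 0.9, 0.8, 0.9 → max 0.9
Soy regrets: 0.0, 1.3, 0.0 → max 1.3
Corn regrets: 0.2, 0.0, 1.3 → max 1.3
Rice regrets: 0.4, 0.0, 1.6 → max 1.6
Smallest max regret = 0.9 → Sorghum.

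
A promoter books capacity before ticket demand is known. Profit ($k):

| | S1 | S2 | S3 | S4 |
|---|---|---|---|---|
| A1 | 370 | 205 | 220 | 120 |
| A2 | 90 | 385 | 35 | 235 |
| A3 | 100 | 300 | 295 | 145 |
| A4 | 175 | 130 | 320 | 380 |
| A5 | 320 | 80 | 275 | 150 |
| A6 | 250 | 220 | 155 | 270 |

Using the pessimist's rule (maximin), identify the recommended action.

Row minima: A1=120, A2=35, A3=100, A4=130, A5=80, A6=155
Best worst-case = 155 → A6.

A6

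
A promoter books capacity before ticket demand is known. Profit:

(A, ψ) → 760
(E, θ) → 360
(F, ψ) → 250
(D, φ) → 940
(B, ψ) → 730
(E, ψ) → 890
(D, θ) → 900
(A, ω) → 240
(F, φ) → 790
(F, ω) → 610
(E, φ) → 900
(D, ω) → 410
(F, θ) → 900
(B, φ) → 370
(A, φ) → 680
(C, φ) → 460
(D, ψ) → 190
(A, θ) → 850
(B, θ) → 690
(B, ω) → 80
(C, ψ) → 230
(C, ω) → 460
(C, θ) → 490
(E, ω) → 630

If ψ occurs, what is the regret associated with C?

660

Best payoff under ψ is 890.
Regret = 890 − 230 = 660.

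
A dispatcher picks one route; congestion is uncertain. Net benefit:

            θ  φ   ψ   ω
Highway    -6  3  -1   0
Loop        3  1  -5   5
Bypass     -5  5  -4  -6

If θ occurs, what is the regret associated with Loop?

0

Best payoff under θ is 3.
Regret = 3 − 3 = 0.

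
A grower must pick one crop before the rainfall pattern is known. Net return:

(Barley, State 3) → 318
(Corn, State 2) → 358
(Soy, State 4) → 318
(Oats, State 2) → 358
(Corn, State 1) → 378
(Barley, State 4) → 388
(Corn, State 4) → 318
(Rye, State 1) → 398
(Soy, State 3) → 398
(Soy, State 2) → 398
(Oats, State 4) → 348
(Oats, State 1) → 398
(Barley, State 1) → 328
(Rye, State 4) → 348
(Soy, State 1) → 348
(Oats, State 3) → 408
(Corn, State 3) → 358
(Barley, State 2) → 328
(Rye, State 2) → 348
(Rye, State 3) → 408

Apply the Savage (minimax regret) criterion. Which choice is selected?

Column bests: State 1=398, State 2=398, State 3=408, State 4=388.
Rye regrets: 0, 50, 0, 40 → max 50
Soy regrets: 50, 0, 10, 70 → max 70
Barley regrets: 70, 70, 90, 0 → max 90
Oats regrets: 0, 40, 0, 40 → max 40
Corn regrets: 20, 40, 50, 70 → max 70
Smallest max regret = 40 → Oats.

Oats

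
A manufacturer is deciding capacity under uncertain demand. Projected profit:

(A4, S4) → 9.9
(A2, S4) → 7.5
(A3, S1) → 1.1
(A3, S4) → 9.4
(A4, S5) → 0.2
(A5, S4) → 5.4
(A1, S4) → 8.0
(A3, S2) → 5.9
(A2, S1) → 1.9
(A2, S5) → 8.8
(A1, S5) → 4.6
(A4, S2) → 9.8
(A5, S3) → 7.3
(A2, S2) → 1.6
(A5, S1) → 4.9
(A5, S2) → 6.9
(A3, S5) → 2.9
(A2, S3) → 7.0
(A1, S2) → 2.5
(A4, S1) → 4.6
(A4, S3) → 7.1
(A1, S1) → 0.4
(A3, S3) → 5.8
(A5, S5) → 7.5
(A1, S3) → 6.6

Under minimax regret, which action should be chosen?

A5

Column bests: S1=4.9, S2=9.8, S3=7.3, S4=9.9, S5=8.8.
A1 regrets: 4.5, 7.3, 0.7, 1.9, 4.2 → max 7.3
A2 regrets: 3.0, 8.2, 0.3, 2.4, 0.0 → max 8.2
A3 regrets: 3.8, 3.9, 1.5, 0.5, 5.9 → max 5.9
A4 regrets: 0.3, 0.0, 0.2, 0.0, 8.6 → max 8.6
A5 regrets: 0.0, 2.9, 0.0, 4.5, 1.3 → max 4.5
Smallest max regret = 4.5 → A5.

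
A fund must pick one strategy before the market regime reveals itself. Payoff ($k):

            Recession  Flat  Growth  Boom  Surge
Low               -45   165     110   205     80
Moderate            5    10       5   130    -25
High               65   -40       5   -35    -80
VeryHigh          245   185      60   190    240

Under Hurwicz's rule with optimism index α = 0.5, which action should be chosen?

Low: 0.5·205 + 0.5·(-45) = 80
Moderate: 0.5·130 + 0.5·(-25) = 52.5
High: 0.5·65 + 0.5·(-80) = -7.5
VeryHigh: 0.5·245 + 0.5·60 = 152.5
Highest Hurwicz score = 152.5 → VeryHigh.

VeryHigh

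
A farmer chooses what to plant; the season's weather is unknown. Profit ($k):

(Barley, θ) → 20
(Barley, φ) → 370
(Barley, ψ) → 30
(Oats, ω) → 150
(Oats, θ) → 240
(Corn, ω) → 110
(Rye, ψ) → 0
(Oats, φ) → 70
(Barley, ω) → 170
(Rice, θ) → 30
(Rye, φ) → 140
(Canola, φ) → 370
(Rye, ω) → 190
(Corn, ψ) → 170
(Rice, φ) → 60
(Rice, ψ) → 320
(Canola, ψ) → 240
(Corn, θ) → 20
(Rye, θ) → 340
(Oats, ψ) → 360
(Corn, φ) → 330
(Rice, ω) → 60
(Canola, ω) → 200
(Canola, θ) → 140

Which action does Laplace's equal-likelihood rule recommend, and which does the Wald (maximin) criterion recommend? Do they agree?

laplace → Canola; maximin → Canola (agree)

Row averages: Rye=167.5, Canola=237.5, Rice=117.5, Oats=205, Barley=147.5, Corn=157.5
Highest average = 237.5 → Canola.
Row minima: Rye=0, Canola=140, Rice=30, Oats=70, Barley=20, Corn=20
Best worst-case = 140 → Canola.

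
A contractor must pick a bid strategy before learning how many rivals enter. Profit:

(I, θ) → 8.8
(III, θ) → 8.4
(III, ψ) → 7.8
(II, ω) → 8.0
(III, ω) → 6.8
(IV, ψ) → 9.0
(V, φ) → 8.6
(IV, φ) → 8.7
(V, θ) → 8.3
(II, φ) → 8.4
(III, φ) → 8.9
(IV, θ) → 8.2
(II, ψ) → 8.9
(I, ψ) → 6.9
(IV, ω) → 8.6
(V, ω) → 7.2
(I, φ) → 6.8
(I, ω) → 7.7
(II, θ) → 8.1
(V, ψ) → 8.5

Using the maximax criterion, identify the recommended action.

Row maxima: I=8.8, II=8.9, III=8.9, IV=9.0, V=8.6
Best best-case = 9.0 → IV.

IV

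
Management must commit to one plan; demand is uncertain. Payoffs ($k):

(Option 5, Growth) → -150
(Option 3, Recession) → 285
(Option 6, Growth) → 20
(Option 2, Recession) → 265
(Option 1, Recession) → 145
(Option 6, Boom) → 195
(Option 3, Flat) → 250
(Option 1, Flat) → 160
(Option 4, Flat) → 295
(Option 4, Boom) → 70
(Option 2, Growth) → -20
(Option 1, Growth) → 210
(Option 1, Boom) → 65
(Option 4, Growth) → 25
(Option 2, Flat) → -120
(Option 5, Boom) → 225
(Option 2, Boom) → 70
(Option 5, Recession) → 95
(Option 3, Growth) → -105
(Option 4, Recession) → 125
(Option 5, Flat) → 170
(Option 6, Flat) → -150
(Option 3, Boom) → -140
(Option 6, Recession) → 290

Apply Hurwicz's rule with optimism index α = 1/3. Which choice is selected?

Option 4

Option 1: 1/3·210 + 2/3·65 = 340/3
Option 2: 1/3·265 + 2/3·(-120) = 25/3
Option 3: 1/3·285 + 2/3·(-140) = 5/3
Option 4: 1/3·295 + 2/3·25 = 115
Option 5: 1/3·225 + 2/3·(-150) = -25
Option 6: 1/3·290 + 2/3·(-150) = -10/3
Highest Hurwicz score = 115 → Option 4.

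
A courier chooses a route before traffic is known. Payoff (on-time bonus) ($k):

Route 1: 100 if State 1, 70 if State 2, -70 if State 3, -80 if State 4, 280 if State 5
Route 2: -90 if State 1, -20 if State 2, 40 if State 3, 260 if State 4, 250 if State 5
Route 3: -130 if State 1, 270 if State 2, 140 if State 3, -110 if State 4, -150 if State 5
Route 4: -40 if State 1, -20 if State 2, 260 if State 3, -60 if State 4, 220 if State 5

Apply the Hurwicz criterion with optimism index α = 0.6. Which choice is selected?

Route 1

Route 1: 0.6·280 + 0.4·(-80) = 136
Route 2: 0.6·260 + 0.4·(-90) = 120
Route 3: 0.6·270 + 0.4·(-150) = 102
Route 4: 0.6·260 + 0.4·(-60) = 132
Highest Hurwicz score = 136 → Route 1.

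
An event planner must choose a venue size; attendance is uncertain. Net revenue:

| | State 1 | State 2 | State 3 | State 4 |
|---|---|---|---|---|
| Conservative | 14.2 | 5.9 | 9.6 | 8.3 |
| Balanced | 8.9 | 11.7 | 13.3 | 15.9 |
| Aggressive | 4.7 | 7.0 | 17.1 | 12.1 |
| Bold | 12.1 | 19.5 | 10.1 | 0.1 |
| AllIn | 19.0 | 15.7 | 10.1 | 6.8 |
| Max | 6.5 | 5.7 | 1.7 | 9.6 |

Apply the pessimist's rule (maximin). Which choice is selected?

Row minima: Conservative=5.9, Balanced=8.9, Aggressive=4.7, Bold=0.1, AllIn=6.8, Max=1.7
Best worst-case = 8.9 → Balanced.

Balanced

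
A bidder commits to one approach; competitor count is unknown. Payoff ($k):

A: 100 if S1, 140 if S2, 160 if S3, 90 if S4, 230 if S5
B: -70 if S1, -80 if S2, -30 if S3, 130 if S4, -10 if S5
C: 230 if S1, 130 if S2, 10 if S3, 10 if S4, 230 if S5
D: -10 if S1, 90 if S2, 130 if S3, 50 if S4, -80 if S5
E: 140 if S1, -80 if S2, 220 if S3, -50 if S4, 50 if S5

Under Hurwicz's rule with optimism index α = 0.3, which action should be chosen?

A: 0.3·230 + 0.7·90 = 132
B: 0.3·130 + 0.7·(-80) = -17
C: 0.3·230 + 0.7·10 = 76
D: 0.3·130 + 0.7·(-80) = -17
E: 0.3·220 + 0.7·(-80) = 10
Highest Hurwicz score = 132 → A.

A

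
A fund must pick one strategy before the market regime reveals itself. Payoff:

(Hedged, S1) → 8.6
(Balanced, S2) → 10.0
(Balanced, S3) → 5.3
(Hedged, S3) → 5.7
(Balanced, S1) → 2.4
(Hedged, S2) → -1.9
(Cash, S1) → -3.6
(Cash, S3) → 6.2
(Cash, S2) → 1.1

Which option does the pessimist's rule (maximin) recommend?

Row minima: Balanced=2.4, Cash=-3.6, Hedged=-1.9
Best worst-case = 2.4 → Balanced.

Balanced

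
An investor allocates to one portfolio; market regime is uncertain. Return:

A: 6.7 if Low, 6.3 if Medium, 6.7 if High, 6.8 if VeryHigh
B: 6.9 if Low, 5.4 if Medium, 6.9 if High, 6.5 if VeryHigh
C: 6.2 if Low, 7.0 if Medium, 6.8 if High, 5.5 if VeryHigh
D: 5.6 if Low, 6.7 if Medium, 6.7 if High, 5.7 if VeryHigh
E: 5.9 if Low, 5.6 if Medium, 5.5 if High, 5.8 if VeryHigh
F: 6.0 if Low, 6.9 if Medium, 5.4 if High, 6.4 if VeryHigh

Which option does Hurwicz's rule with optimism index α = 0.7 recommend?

A

A: 0.7·6.8 + 0.3·6.3 = 6.65
B: 0.7·6.9 + 0.3·5.4 = 6.45
C: 0.7·7.0 + 0.3·5.5 = 6.55
D: 0.7·6.7 + 0.3·5.6 = 6.37
E: 0.7·5.9 + 0.3·5.5 = 5.78
F: 0.7·6.9 + 0.3·5.4 = 6.45
Highest Hurwicz score = 6.65 → A.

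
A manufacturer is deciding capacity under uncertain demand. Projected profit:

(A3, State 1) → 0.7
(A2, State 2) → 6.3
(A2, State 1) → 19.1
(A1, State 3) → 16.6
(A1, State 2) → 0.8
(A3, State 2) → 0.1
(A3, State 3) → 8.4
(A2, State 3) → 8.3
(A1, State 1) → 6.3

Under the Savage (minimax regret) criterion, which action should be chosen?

A2

Column bests: State 1=19.1, State 2=6.3, State 3=16.6.
A1 regrets: 12.8, 5.5, 0.0 → max 12.8
A2 regrets: 0.0, 0.0, 8.3 → max 8.3
A3 regrets: 18.4, 6.2, 8.2 → max 18.4
Smallest max regret = 8.3 → A2.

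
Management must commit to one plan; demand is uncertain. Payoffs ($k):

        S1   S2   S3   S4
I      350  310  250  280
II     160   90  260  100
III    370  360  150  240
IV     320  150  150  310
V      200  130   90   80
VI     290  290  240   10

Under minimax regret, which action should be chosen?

I

Column bests: S1=370, S2=360, S3=260, S4=310.
I regrets: 20, 50, 10, 30 → max 50
II regrets: 210, 270, 0, 210 → max 270
III regrets: 0, 0, 110, 70 → max 110
IV regrets: 50, 210, 110, 0 → max 210
V regrets: 170, 230, 170, 230 → max 230
VI regrets: 80, 70, 20, 300 → max 300
Smallest max regret = 50 → I.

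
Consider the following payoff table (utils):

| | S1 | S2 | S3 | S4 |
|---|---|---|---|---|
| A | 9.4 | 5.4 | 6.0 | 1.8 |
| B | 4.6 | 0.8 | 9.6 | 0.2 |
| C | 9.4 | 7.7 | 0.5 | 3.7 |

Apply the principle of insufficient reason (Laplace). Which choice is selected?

Row averages: A=5.65, B=3.8, C=5.325
Highest average = 5.65 → A.

A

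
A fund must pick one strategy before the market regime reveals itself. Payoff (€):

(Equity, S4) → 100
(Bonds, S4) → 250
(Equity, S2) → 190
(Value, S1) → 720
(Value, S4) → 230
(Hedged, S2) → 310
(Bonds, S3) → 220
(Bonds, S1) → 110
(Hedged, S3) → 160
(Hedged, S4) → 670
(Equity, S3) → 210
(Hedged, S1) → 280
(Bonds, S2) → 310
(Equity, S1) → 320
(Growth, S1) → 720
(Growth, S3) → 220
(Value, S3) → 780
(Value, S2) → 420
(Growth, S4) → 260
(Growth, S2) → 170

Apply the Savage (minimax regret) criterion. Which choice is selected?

Value

Column bests: S1=720, S2=420, S3=780, S4=670.
Hedged regrets: 440, 110, 620, 0 → max 620
Growth regrets: 0, 250, 560, 410 → max 560
Bonds regrets: 610, 110, 560, 420 → max 610
Equity regrets: 400, 230, 570, 570 → max 570
Value regrets: 0, 0, 0, 440 → max 440
Smallest max regret = 440 → Value.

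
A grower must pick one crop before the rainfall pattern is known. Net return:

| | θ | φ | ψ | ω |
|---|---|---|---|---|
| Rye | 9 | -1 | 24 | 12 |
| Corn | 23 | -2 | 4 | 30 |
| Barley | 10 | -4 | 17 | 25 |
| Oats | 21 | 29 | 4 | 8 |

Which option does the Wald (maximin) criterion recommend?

Oats

Row minima: Rye=-1, Corn=-2, Barley=-4, Oats=4
Best worst-case = 4 → Oats.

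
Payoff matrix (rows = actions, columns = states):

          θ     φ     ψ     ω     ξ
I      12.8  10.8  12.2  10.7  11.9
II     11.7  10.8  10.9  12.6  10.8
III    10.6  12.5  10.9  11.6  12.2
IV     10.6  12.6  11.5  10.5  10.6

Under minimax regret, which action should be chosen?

II

Column bests: θ=12.8, φ=12.6, ψ=12.2, ω=12.6, ξ=12.2.
I regrets: 0.0, 1.8, 0.0, 1.9, 0.3 → max 1.9
II regrets: 1.1, 1.8, 1.3, 0.0, 1.4 → max 1.8
III regrets: 2.2, 0.1, 1.3, 1.0, 0.0 → max 2.2
IV regrets: 2.2, 0.0, 0.7, 2.1, 1.6 → max 2.2
Smallest max regret = 1.8 → II.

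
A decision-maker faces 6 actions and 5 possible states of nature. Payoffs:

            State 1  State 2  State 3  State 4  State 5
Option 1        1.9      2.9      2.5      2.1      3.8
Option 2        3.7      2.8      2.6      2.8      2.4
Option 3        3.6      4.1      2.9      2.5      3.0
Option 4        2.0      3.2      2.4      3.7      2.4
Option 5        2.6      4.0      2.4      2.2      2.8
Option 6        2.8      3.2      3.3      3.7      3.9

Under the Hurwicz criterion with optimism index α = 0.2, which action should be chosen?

Option 6

Option 1: 0.2·3.8 + 0.8·1.9 = 2.28
Option 2: 0.2·3.7 + 0.8·2.4 = 2.66
Option 3: 0.2·4.1 + 0.8·2.5 = 2.82
Option 4: 0.2·3.7 + 0.8·2.0 = 2.34
Option 5: 0.2·4.0 + 0.8·2.2 = 2.56
Option 6: 0.2·3.9 + 0.8·2.8 = 3.02
Highest Hurwicz score = 3.02 → Option 6.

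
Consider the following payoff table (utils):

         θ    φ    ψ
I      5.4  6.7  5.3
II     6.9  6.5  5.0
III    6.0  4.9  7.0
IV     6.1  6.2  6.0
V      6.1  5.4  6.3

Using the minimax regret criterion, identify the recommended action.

IV

Column bests: θ=6.9, φ=6.7, ψ=7.0.
I regrets: 1.5, 0.0, 1.7 → max 1.7
II regrets: 0.0, 0.2, 2.0 → max 2.0
III regrets: 0.9, 1.8, 0.0 → max 1.8
IV regrets: 0.8, 0.5, 1.0 → max 1.0
V regrets: 0.8, 1.3, 0.7 → max 1.3
Smallest max regret = 1.0 → IV.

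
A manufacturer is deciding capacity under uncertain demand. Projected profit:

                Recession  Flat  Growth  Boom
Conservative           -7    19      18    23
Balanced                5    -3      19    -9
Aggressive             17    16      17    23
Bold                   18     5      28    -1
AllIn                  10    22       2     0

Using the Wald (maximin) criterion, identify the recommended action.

Row minima: Conservative=-7, Balanced=-9, Aggressive=16, Bold=-1, AllIn=0
Best worst-case = 16 → Aggressive.

Aggressive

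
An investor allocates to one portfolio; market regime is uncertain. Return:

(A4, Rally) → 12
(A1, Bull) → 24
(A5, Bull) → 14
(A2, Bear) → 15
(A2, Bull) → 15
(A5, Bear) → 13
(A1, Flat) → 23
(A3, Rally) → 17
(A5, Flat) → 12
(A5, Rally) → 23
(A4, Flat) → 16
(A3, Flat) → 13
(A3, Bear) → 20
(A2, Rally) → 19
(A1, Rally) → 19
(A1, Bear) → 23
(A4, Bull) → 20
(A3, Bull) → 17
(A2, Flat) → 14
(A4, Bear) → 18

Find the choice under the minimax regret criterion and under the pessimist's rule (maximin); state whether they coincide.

minimax regret → A1; maximin → A1 (agree)

Column bests: Bear=23, Flat=23, Bull=24, Rally=23.
A1 regrets: 0, 0, 0, 4 → max 4
A2 regrets: 8, 9, 9, 4 → max 9
A3 regrets: 3, 10, 7, 6 → max 10
A4 regrets: 5, 7, 4, 11 → max 11
A5 regrets: 10, 11, 10, 0 → max 11
Smallest max regret = 4 → A1.
Row minima: A1=19, A2=14, A3=13, A4=12, A5=12
Best worst-case = 19 → A1.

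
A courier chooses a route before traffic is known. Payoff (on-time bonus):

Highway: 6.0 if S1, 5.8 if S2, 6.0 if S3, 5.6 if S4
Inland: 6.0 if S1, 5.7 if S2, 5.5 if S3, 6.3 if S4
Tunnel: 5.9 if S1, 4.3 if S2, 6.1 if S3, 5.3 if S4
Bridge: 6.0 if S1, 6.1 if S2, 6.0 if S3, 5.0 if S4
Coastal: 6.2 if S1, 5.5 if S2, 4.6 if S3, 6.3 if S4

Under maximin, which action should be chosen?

Row minima: Highway=5.6, Inland=5.5, Tunnel=4.3, Bridge=5.0, Coastal=4.6
Best worst-case = 5.6 → Highway.

Highway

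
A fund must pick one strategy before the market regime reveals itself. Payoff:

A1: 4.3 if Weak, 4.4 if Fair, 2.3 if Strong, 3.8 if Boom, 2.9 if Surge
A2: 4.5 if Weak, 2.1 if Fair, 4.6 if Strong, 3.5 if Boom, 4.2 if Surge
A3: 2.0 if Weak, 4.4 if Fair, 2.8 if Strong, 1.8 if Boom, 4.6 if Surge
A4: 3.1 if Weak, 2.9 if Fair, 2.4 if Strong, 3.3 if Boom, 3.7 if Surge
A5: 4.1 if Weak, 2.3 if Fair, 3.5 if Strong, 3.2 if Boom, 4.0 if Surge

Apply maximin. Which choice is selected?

Row minima: A1=2.3, A2=2.1, A3=1.8, A4=2.4, A5=2.3
Best worst-case = 2.4 → A4.

A4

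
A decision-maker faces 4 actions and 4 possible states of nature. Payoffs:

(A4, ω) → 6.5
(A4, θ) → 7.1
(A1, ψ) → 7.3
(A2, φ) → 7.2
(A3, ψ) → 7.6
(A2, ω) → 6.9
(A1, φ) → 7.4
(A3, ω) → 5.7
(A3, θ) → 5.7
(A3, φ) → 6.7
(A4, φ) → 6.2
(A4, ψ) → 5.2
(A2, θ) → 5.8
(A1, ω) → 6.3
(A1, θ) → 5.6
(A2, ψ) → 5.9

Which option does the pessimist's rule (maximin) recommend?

A2

Row minima: A1=5.6, A2=5.8, A3=5.7, A4=5.2
Best worst-case = 5.8 → A2.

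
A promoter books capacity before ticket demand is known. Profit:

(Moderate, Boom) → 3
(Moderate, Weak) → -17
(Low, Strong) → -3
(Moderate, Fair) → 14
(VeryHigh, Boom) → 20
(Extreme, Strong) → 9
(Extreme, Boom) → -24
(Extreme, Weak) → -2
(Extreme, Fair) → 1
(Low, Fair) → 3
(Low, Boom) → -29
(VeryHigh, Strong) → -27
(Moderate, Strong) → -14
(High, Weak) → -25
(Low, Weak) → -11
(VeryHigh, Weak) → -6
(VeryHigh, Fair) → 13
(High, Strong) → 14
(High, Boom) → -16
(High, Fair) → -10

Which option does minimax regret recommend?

Column bests: Weak=-2, Fair=14, Strong=14, Boom=20.
Low regrets: 9, 11, 17, 49 → max 49
Moderate regrets: 15, 0, 28, 17 → max 28
High regrets: 23, 24, 0, 36 → max 36
VeryHigh regrets: 4, 1, 41, 0 → max 41
Extreme regrets: 0, 13, 5, 44 → max 44
Smallest max regret = 28 → Moderate.

Moderate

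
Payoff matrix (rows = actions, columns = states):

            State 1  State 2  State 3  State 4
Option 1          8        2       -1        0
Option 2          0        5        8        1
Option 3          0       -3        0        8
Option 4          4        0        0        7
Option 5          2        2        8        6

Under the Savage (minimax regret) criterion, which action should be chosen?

Column bests: State 1=8, State 2=5, State 3=8, State 4=8.
Option 1 regrets: 0, 3, 9, 8 → max 9
Option 2 regrets: 8, 0, 0, 7 → max 8
Option 3 regrets: 8, 8, 8, 0 → max 8
Option 4 regrets: 4, 5, 8, 1 → max 8
Option 5 regrets: 6, 3, 0, 2 → max 6
Smallest max regret = 6 → Option 5.

Option 5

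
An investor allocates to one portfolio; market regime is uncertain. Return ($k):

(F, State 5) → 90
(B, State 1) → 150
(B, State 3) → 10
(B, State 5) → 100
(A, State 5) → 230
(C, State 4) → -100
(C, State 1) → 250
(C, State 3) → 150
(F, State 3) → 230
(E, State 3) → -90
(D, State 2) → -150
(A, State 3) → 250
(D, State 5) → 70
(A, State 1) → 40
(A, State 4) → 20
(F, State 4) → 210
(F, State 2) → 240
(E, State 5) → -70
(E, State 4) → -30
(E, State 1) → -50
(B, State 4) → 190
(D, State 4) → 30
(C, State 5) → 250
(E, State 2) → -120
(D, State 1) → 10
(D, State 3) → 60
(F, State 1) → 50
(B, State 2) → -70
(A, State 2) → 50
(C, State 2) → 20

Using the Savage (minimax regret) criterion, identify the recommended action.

Column bests: State 1=250, State 2=240, State 3=250, State 4=210, State 5=250.
A regrets: 210, 190, 0, 190, 20 → max 210
B regrets: 100, 310, 240, 20, 150 → max 310
C regrets: 0, 220, 100, 310, 0 → max 310
D regrets: 240, 390, 190, 180, 180 → max 390
E regrets: 300, 360, 340, 240, 320 → max 360
F regrets: 200, 0, 20, 0, 160 → max 200
Smallest max regret = 200 → F.

F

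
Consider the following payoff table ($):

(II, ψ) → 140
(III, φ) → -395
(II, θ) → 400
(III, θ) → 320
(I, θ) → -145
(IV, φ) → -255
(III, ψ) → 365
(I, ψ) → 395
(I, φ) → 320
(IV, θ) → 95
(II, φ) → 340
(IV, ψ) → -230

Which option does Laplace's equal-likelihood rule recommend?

Row averages: I=190, II=880/3, III=290/3, IV=-130
Highest average = 880/3 → II.

II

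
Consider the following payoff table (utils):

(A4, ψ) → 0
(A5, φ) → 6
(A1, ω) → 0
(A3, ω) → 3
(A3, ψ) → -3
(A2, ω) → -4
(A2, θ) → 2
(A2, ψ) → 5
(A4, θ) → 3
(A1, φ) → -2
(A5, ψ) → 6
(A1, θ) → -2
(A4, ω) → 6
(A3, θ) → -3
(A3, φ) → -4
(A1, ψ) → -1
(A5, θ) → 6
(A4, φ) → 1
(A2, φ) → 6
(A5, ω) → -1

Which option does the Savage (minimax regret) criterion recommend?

Column bests: θ=6, φ=6, ψ=6, ω=6.
A1 regrets: 8, 8, 7, 6 → max 8
A2 regrets: 4, 0, 1, 10 → max 10
A3 regrets: 9, 10, 9, 3 → max 10
A4 regrets: 3, 5, 6, 0 → max 6
A5 regrets: 0, 0, 0, 7 → max 7
Smallest max regret = 6 → A4.

A4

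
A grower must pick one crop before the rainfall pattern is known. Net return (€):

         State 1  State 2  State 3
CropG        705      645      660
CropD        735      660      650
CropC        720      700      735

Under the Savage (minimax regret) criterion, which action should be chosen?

CropC

Column bests: State 1=735, State 2=700, State 3=735.
CropG regrets: 30, 55, 75 → max 75
CropD regrets: 0, 40, 85 → max 85
CropC regrets: 15, 0, 0 → max 15
Smallest max regret = 15 → CropC.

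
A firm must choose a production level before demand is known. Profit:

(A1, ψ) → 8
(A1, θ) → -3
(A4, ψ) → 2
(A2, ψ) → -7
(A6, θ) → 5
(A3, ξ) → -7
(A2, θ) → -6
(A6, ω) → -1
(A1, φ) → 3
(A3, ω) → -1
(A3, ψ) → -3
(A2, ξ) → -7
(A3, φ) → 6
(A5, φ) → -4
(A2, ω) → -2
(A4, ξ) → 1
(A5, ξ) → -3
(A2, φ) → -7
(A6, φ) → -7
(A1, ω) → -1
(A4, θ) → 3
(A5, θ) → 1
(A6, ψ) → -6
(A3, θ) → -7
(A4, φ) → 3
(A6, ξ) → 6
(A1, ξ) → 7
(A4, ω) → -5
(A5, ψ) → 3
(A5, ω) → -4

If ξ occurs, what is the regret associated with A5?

Best payoff under ξ is 7.
Regret = 7 − (-3) = 10.

10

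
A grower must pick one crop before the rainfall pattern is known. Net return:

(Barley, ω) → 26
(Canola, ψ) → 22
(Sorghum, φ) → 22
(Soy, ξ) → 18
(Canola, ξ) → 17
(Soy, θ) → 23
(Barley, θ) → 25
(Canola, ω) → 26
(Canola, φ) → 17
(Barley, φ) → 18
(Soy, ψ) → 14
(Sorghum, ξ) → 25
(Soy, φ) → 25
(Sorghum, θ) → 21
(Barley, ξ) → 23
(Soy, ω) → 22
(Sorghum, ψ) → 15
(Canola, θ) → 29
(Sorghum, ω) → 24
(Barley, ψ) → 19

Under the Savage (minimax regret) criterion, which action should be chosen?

Barley

Column bests: θ=29, φ=25, ψ=22, ω=26, ξ=25.
Barley regrets: 4, 7, 3, 0, 2 → max 7
Canola regrets: 0, 8, 0, 0, 8 → max 8
Soy regrets: 6, 0, 8, 4, 7 → max 8
Sorghum regrets: 8, 3, 7, 2, 0 → max 8
Smallest max regret = 7 → Barley.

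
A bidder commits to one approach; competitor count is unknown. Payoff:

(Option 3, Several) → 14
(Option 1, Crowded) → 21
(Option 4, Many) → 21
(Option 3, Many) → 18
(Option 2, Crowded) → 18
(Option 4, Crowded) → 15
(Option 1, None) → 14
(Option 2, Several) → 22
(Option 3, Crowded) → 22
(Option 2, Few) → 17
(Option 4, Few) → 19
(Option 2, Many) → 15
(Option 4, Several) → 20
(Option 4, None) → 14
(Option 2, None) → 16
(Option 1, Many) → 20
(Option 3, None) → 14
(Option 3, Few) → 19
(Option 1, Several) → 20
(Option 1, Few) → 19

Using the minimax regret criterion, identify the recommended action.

Option 1

Column bests: None=16, Few=19, Several=22, Many=21, Crowded=22.
Option 1 regrets: 2, 0, 2, 1, 1 → max 2
Option 2 regrets: 0, 2, 0, 6, 4 → max 6
Option 3 regrets: 2, 0, 8, 3, 0 → max 8
Option 4 regrets: 2, 0, 2, 0, 7 → max 7
Smallest max regret = 2 → Option 1.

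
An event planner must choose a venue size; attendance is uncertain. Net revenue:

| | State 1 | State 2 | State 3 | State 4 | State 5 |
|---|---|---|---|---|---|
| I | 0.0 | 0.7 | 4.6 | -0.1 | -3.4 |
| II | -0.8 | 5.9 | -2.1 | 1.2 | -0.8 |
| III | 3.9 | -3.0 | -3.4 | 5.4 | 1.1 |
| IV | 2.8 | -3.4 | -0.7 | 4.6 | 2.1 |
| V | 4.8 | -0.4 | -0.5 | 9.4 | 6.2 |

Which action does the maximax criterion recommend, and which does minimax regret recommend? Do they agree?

maximax → V; minimax regret → V (agree)

Row maxima: I=4.6, II=5.9, III=5.4, IV=4.6, V=9.4
Best best-case = 9.4 → V.
Column bests: State 1=4.8, State 2=5.9, State 3=4.6, State 4=9.4, State 5=6.2.
I regrets: 4.8, 5.2, 0.0, 9.5, 9.6 → max 9.6
II regrets: 5.6, 0.0, 6.7, 8.2, 7.0 → max 8.2
III regrets: 0.9, 8.9, 8.0, 4.0, 5.1 → max 8.9
IV regrets: 2.0, 9.3, 5.3, 4.8, 4.1 → max 9.3
V regrets: 0.0, 6.3, 5.1, 0.0, 0.0 → max 6.3
Smallest max regret = 6.3 → V.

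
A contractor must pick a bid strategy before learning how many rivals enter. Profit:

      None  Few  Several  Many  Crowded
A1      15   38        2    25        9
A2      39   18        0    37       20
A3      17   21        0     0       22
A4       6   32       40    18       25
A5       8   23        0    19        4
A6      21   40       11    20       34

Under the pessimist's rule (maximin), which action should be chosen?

A6

Row minima: A1=2, A2=0, A3=0, A4=6, A5=0, A6=11
Best worst-case = 11 → A6.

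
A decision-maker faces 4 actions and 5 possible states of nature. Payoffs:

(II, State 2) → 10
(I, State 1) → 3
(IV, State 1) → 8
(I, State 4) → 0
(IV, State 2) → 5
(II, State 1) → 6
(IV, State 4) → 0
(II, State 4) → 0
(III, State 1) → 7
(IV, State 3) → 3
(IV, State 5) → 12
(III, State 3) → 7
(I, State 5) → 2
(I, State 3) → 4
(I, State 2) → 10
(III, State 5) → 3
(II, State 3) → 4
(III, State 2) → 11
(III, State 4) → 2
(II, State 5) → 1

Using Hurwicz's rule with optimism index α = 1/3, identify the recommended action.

I: 1/3·10 + 2/3·0 = 10/3
II: 1/3·10 + 2/3·0 = 10/3
III: 1/3·11 + 2/3·2 = 5
IV: 1/3·12 + 2/3·0 = 4
Highest Hurwicz score = 5 → III.

III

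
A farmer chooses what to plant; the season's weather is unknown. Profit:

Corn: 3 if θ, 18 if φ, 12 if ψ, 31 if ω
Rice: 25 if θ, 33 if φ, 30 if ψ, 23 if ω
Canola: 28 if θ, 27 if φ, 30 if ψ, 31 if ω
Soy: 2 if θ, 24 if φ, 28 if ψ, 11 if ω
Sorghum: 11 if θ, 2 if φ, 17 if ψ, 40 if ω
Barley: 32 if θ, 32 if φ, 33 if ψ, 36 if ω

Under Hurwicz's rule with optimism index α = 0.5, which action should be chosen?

Barley

Corn: 0.5·31 + 0.5·3 = 17
Rice: 0.5·33 + 0.5·23 = 28
Canola: 0.5·31 + 0.5·27 = 29
Soy: 0.5·28 + 0.5·2 = 15
Sorghum: 0.5·40 + 0.5·2 = 21
Barley: 0.5·36 + 0.5·32 = 34
Highest Hurwicz score = 34 → Barley.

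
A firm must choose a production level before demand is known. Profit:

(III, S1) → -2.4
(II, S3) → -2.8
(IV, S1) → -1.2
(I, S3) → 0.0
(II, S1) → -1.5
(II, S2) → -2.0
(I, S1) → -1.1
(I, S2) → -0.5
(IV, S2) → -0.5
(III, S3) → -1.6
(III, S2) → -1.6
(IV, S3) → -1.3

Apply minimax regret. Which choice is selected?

I

Column bests: S1=-1.1, S2=-0.5, S3=0.0.
I regrets: 0.0, 0.0, 0.0 → max 0.0
II regrets: 0.4, 1.5, 2.8 → max 2.8
III regrets: 1.3, 1.1, 1.6 → max 1.6
IV regrets: 0.1, 0.0, 1.3 → max 1.3
Smallest max regret = 0.0 → I.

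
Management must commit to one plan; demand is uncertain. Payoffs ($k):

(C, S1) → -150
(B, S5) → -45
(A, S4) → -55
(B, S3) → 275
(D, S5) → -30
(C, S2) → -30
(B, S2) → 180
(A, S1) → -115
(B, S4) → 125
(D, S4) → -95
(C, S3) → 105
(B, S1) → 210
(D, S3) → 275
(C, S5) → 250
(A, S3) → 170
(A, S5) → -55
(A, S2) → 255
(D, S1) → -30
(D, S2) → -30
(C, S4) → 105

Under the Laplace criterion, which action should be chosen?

B

Row averages: A=40, B=149, C=56, D=18
Highest average = 149 → B.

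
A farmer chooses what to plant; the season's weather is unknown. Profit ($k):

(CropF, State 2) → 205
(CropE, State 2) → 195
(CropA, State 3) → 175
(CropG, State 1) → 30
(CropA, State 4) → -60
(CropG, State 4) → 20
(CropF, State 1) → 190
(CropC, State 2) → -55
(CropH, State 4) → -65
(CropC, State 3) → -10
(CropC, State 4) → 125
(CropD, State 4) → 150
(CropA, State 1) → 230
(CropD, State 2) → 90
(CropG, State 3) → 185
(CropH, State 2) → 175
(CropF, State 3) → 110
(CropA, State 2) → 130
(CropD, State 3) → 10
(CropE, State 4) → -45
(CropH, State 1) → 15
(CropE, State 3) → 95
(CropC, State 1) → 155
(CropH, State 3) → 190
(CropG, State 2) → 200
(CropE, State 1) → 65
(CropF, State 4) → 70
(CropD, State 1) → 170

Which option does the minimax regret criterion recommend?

Column bests: State 1=230, State 2=205, State 3=190, State 4=150.
CropF regrets: 40, 0, 80, 80 → max 80
CropE regrets: 165, 10, 95, 195 → max 195
CropC regrets: 75, 260, 200, 25 → max 260
CropA regrets: 0, 75, 15, 210 → max 210
CropH regrets: 215, 30, 0, 215 → max 215
CropG regrets: 200, 5, 5, 130 → max 200
CropD regrets: 60, 115, 180, 0 → max 180
Smallest max regret = 80 → CropF.

CropF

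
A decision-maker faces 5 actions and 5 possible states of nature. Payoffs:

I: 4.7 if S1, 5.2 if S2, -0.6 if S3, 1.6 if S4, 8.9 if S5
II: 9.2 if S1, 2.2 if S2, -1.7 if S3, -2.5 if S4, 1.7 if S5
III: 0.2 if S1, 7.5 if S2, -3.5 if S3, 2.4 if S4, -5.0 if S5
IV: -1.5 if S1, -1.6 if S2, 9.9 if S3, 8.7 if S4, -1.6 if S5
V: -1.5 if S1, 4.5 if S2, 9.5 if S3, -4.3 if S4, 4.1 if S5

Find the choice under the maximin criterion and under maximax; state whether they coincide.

Row minima: I=-0.6, II=-2.5, III=-5.0, IV=-1.6, V=-4.3
Best worst-case = -0.6 → I.
Row maxima: I=8.9, II=9.2, III=7.5, IV=9.9, V=9.5
Best best-case = 9.9 → IV.

maximin → I; maximax → IV (disagree)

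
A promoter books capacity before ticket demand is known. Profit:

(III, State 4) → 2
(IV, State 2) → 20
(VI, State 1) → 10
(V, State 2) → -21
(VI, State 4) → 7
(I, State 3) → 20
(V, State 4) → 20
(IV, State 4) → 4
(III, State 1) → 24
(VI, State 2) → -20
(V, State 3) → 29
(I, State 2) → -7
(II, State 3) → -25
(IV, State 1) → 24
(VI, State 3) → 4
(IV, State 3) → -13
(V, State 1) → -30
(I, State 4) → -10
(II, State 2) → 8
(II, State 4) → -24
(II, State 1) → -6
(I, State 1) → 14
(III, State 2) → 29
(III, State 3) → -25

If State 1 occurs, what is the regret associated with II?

Best payoff under State 1 is 24.
Regret = 24 − (-6) = 30.

30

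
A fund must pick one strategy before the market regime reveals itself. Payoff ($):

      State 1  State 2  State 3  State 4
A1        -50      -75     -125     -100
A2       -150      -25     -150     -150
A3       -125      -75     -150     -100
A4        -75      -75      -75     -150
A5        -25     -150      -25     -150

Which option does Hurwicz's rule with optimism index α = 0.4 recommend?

A1: 0.4·(-50) + 0.6·(-125) = -95
A2: 0.4·(-25) + 0.6·(-150) = -100
A3: 0.4·(-75) + 0.6·(-150) = -120
A4: 0.4·(-75) + 0.6·(-150) = -120
A5: 0.4·(-25) + 0.6·(-150) = -100
Highest Hurwicz score = -95 → A1.

A1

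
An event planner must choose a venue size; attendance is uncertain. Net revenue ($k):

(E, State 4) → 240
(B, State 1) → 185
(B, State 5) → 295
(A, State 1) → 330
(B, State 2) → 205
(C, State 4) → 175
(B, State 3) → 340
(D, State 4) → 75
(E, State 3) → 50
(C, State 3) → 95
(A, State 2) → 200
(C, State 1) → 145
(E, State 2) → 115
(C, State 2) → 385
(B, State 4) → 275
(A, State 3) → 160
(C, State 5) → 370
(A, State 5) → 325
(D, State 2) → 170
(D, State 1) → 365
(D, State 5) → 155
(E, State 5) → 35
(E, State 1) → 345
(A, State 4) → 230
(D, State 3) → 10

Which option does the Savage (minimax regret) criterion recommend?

B

Column bests: State 1=365, State 2=385, State 3=340, State 4=275, State 5=370.
A regrets: 35, 185, 180, 45, 45 → max 185
B regrets: 180, 180, 0, 0, 75 → max 180
C regrets: 220, 0, 245, 100, 0 → max 245
D regrets: 0, 215, 330, 200, 215 → max 330
E regrets: 20, 270, 290, 35, 335 → max 335
Smallest max regret = 180 → B.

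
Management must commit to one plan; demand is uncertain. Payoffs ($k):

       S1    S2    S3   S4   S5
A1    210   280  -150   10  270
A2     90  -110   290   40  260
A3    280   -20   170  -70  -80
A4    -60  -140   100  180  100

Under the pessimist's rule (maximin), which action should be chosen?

Row minima: A1=-150, A2=-110, A3=-80, A4=-140
Best worst-case = -80 → A3.

A3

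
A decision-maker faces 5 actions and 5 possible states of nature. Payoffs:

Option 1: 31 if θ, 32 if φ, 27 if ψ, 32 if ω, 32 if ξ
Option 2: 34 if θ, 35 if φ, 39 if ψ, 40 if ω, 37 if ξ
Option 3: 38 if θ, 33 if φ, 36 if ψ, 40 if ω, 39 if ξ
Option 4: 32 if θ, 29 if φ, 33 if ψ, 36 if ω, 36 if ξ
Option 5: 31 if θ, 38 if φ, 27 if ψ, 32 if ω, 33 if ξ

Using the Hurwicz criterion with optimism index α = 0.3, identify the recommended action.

Option 1: 0.3·32 + 0.7·27 = 28.5
Option 2: 0.3·40 + 0.7·34 = 35.8
Option 3: 0.3·40 + 0.7·33 = 35.1
Option 4: 0.3·36 + 0.7·29 = 31.1
Option 5: 0.3·38 + 0.7·27 = 30.3
Highest Hurwicz score = 35.8 → Option 2.

Option 2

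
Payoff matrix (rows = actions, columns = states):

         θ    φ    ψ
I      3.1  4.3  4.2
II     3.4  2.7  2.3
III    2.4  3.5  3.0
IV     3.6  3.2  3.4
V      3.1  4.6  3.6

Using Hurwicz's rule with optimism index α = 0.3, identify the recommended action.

V

I: 0.3·4.3 + 0.7·3.1 = 3.46
II: 0.3·3.4 + 0.7·2.3 = 2.63
III: 0.3·3.5 + 0.7·2.4 = 2.73
IV: 0.3·3.6 + 0.7·3.2 = 3.32
V: 0.3·4.6 + 0.7·3.1 = 3.55
Highest Hurwicz score = 3.55 → V.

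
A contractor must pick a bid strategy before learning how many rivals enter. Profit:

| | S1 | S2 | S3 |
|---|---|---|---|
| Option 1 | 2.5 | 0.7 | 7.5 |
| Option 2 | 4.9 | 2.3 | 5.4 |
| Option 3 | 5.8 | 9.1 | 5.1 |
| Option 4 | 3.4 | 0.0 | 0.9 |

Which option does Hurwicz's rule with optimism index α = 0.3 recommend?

Option 3

Option 1: 0.3·7.5 + 0.7·0.7 = 2.74
Option 2: 0.3·5.4 + 0.7·2.3 = 3.23
Option 3: 0.3·9.1 + 0.7·5.1 = 6.3
Option 4: 0.3·3.4 + 0.7·0.0 = 1.02
Highest Hurwicz score = 6.3 → Option 3.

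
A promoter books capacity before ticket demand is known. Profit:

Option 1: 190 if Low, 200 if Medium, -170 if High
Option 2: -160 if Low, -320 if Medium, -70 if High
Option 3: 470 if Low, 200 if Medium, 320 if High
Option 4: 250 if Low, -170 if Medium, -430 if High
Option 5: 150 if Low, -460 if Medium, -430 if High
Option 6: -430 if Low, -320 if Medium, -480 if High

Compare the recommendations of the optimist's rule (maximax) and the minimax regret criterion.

maximax → Option 3; minimax regret → Option 3 (agree)

Row maxima: Option 1=200, Option 2=-70, Option 3=470, Option 4=250, Option 5=150, Option 6=-320
Best best-case = 470 → Option 3.
Column bests: Low=470, Medium=200, High=320.
Option 1 regrets: 280, 0, 490 → max 490
Option 2 regrets: 630, 520, 390 → max 630
Option 3 regrets: 0, 0, 0 → max 0
Option 4 regrets: 220, 370, 750 → max 750
Option 5 regrets: 320, 660, 750 → max 750
Option 6 regrets: 900, 520, 800 → max 900
Smallest max regret = 0 → Option 3.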